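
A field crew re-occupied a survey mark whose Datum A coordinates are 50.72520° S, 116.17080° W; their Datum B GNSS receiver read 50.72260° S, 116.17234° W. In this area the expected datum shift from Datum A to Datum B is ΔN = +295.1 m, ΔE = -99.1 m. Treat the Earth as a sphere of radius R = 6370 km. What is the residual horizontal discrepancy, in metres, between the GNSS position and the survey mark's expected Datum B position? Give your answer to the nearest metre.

Observed coordinate differences: Δφ = +0.00260°, Δλ = -0.00154°.
Converting to metres (1° lat = 111177 m, cos φ = 0.633040): observed ΔN = 289.1 m, observed ΔE = -108.4 m.
Subtracting the expected shift leaves a residual of 289.1 − (295.1) = -6.0 m north and -108.4 − (-99.1) = -9.3 m east.
Residual distance = √((-6.0)² + (-9.3)²) = 11.1 m.

11 m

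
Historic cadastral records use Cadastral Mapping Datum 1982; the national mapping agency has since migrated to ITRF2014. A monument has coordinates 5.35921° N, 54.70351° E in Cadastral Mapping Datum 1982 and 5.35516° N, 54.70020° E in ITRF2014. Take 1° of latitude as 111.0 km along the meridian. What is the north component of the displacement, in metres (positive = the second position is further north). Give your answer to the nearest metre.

ΔN = -450 m

Δφ = 5.35516° − 5.35921° = -0.00405°; Δλ = 54.70020° − 54.70351° = -0.00331°.
ΔN = Δφ × 111000 = -449.6 m; ΔE = Δλ × 111000 × cos(5.35921°) = -0.00331 × 111000 × 0.995629 = -365.8 m.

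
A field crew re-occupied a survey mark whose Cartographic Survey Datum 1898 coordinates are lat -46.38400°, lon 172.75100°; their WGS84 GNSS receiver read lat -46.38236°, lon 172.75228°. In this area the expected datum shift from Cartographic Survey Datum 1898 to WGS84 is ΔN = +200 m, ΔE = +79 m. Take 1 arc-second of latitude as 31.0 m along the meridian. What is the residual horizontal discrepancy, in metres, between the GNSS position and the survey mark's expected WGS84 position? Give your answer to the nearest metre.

Observed coordinate differences: Δφ = +0.00164°, Δλ = +0.00128°.
Converting to metres (1° lat = 111600 m, cos φ = 0.689822): observed ΔN = 183.0 m, observed ΔE = 98.5 m.
Subtracting the expected shift leaves a residual of 183.0 − (200) = -17.0 m north and 98.5 − (79) = 19.5 m east.
Residual distance = √((-17.0)² + 19.5²) = 25.9 m.

26 m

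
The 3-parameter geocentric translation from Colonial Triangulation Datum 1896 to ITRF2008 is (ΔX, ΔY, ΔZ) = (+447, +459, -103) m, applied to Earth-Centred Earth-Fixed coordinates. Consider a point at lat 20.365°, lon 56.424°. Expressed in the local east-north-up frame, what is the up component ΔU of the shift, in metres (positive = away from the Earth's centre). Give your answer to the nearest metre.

ΔU = 554 m

At φ = 20.365°, λ = 56.424°: sin φ = 0.347999, cos φ = 0.937495, sin λ = 0.833153, cos λ = 0.553043.
ΔU = cos φ cos λ·ΔX + cos φ sin λ·ΔY + sin φ·ΔZ = (0.937495)(0.553043)(447) + (0.937495)(0.833153)(459) + (0.347999)(-103) = 554.43 m.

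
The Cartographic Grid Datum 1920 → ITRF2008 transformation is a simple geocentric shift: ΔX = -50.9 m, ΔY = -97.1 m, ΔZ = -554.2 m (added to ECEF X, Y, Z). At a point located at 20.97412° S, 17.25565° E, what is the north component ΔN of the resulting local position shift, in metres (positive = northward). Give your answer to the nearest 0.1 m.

The local north axis is (−sin φ cos λ, −sin φ sin λ, cos φ), giving ΔN = -17.399 − 10.310 − 517.480 = -545.19 m.

ΔN = -545.2 m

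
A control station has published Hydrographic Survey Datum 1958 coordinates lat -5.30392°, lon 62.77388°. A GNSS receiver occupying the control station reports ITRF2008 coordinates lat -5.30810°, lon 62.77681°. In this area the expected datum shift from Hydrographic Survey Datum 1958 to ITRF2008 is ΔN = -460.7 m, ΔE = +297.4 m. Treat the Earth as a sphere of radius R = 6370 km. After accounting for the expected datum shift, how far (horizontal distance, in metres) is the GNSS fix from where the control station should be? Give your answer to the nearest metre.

Observed coordinate differences: Δφ = -0.00418°, Δλ = +0.00293°.
Converting to metres (1° lat = 111177 m, cos φ = 0.995718): observed ΔN = -464.7 m, observed ΔE = 324.4 m.
Subtracting the expected shift leaves a residual of -464.7 − (-460.7) = -4.0 m north and 324.4 − (297.4) = 27.0 m east.
Residual distance = √((-4.0)² + 27.0²) = 27.3 m.

27 m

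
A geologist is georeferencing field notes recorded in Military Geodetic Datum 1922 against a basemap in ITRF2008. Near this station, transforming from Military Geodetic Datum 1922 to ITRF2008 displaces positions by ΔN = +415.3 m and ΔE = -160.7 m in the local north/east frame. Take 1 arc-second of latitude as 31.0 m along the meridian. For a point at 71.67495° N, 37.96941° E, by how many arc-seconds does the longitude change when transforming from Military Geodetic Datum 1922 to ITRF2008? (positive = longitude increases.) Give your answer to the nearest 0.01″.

At latitude 71.67495°, cos φ = 0.314408.
1″ of longitude at this latitude = 31.00 × cos φ = 9.7466 m, so Δλ = -160.7 / 9.7466 = -16.488″.

Δλ = -16.49″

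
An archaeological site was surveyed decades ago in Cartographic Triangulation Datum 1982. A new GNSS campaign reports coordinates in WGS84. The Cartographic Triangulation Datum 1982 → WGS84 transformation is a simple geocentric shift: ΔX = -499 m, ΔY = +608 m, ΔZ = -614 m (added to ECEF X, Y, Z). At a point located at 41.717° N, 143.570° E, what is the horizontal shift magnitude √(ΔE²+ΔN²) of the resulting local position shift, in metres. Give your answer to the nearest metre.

At φ = 41.717°, λ = 143.570°: sin φ = 0.665452, cos φ = 0.746441, sin λ = 0.593840, cos λ = -0.804583.
ΔE = −sin λ·ΔX + cos λ·ΔY = −(0.593840)·(-499) + (-0.804583)·(608) = -192.86 m.
ΔN = −sin φ cos λ·ΔX − sin φ sin λ·ΔY + cos φ·ΔZ = −(0.665452)(-0.804583)(-499) − (0.665452)(0.593840)(608) + (0.746441)(-614) = -965.75 m.
Horizontal magnitude = √(ΔE² + ΔN²) = √((-192.86)² + (-965.75)²) = 984.82 m.

985 m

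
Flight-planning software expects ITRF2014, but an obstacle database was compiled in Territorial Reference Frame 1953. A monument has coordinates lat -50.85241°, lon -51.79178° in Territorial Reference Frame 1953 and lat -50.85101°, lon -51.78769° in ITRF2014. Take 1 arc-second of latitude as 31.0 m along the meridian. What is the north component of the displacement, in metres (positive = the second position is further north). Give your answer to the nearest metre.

Δφ = -50.85101° − -50.85241° = +0.00140°; Δλ = -51.78769° − -51.79178° = +0.00409°.
1° of latitude = 3600 × 31.00 = 111600 m.
ΔN = Δφ × 111600 = 156.2 m; ΔE = Δλ × 111600 × cos(-50.85241°) = +0.00409 × 111600 × 0.631320 = 288.2 m.

ΔN = 156 m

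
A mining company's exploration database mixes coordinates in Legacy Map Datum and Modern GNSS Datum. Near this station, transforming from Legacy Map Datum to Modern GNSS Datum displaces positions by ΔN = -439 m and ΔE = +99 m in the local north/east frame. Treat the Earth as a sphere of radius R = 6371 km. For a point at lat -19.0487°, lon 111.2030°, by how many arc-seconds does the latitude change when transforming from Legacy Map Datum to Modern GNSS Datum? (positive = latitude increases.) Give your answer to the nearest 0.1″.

Δφ = -14.2″

On a sphere of radius R, 1 rad of latitude = R, so Δφ = ΔN / R = -439.0 / 6371000 = -6.8906e-05 rad = -14.213″.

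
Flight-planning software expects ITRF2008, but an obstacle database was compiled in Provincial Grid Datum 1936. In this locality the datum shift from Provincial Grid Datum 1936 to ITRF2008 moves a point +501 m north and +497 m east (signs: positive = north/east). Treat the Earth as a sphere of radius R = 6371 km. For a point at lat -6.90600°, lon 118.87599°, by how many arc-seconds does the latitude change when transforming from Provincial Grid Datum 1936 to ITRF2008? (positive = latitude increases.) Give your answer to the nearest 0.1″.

Δφ = 16.2″

On a sphere of radius R, 1 rad of latitude = R, so Δφ = ΔN / R = 501.0 / 6371000 = 7.8638e-05 rad = 16.220″.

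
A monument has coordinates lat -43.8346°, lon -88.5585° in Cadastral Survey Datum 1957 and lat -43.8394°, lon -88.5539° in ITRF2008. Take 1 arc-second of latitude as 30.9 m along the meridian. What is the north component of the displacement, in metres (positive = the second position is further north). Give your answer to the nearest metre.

ΔN = -534 m

Δφ = -43.8394° − -43.8346° = -0.0048°; Δλ = -88.5539° − -88.5585° = +0.0046°.
1° of latitude = 3600 × 30.90 = 111240 m.
ΔN = Δφ × 111240 = -534.0 m; ΔE = Δλ × 111240 × cos(-43.8346°) = +0.0046 × 111240 × 0.721342 = 369.1 m.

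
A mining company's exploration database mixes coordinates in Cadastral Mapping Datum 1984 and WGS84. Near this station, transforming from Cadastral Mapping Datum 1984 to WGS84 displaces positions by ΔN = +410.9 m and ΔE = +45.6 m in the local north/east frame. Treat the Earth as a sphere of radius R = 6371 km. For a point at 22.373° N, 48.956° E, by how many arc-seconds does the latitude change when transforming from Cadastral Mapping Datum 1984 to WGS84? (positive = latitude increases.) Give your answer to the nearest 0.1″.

Δφ = 13.3″

On a sphere of radius R, 1 rad of latitude = R, so Δφ = ΔN / R = 410.9 / 6371000 = 6.4495e-05 rad = 13.303″.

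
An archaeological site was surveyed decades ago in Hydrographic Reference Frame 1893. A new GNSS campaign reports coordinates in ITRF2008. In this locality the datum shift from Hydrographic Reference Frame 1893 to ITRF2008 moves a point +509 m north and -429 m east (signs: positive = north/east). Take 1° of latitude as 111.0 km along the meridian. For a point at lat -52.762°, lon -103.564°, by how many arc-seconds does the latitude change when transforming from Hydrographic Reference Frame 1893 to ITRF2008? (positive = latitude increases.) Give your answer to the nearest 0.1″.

Δφ = 16.5″

1° of latitude = 111.0 km, so Δφ = 509.0 / 111000 = 0.0045856° = 16.508″.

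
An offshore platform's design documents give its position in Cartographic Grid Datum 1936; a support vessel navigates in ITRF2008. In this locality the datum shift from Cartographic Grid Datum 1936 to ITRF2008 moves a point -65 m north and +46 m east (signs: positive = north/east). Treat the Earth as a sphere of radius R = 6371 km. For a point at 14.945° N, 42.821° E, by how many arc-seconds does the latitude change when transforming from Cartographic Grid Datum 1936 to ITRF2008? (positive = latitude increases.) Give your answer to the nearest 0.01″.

On a sphere of radius R, 1 rad of latitude = R, so Δφ = ΔN / R = -65.0 / 6371000 = -1.0202e-05 rad = -2.104″.

Δφ = -2.10″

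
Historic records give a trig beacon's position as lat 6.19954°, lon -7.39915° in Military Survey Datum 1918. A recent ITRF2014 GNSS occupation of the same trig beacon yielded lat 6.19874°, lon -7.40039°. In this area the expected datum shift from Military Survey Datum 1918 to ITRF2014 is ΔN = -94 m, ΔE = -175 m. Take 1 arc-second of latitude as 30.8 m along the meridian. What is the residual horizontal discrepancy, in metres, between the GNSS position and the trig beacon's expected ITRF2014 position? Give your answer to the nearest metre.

39 m

Observed coordinate differences: Δφ = -0.00080°, Δλ = -0.00124°.
Converting to metres (1° lat = 110880 m, cos φ = 0.994152): observed ΔN = -88.7 m, observed ΔE = -136.7 m.
Subtracting the expected shift leaves a residual of -88.7 − (-94) = 5.3 m north and -136.7 − (-175) = 38.3 m east.
Residual distance = √(5.3² + 38.3²) = 38.7 m.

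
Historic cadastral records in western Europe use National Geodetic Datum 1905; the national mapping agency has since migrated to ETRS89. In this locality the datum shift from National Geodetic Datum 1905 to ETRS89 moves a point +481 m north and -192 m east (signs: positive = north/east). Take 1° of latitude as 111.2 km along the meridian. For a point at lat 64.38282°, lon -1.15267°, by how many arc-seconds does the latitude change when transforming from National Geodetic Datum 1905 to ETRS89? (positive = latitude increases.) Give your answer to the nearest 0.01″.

1° of latitude = 111.2 km, so Δφ = 481.0 / 111200 = 0.0043255° = 15.572″.

Δφ = 15.57″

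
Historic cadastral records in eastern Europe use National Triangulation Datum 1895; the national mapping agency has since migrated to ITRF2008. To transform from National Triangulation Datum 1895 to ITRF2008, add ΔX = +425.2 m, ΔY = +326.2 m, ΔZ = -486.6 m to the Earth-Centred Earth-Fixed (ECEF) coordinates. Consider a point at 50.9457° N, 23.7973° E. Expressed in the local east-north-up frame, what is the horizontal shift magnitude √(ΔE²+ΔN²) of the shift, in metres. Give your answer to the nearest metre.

722 m

The local east axis at (φ, λ) is (−sin λ, cos λ, 0), so ΔE = −sin(23.7973°)·425.2 + cos(23.7973°)·326.2 = 126.90 m.
The local north axis is (−sin φ cos λ, −sin φ sin λ, cos φ), giving ΔN = -302.116 − 102.211 − 306.586 = -710.91 m.
Horizontal magnitude = √(ΔE² + ΔN²) = √(126.90² + (-710.91)²) = 722.15 m.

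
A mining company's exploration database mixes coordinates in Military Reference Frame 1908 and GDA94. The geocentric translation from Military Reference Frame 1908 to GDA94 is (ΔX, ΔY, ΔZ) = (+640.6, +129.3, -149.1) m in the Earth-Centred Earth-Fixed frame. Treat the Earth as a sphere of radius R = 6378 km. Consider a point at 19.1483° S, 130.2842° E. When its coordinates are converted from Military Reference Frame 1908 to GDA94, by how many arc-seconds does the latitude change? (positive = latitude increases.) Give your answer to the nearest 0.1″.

Δφ = -7.9″

sin φ = -0.328014, cos φ = 0.944673, sin λ = 0.762847, cos λ = -0.646579.
North component: ΔN = −sin φ cos λ·ΔX − sin φ sin λ·ΔY + cos φ·ΔZ = −(-0.328014)(-0.646579)(640.6) − (-0.328014)(0.762847)(129.3) + (0.944673)(-149.1) = -244.36 m.
1° of latitude spans πR/180 = 111317 m, so Δφ = -244.36 / 111317 × 3600 = -7.903″.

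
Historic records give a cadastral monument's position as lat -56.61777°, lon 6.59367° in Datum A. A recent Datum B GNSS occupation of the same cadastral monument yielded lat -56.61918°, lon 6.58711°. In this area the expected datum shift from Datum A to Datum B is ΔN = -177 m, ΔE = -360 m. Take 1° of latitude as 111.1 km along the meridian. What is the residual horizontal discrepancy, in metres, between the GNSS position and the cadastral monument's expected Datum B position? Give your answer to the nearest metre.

Observed coordinate differences: Δφ = -0.00141°, Δλ = -0.00656°.
Converting to metres (1° lat = 111100 m, cos φ = 0.550222): observed ΔN = -156.7 m, observed ΔE = -401.0 m.
Subtracting the expected shift leaves a residual of -156.7 − (-177) = 20.3 m north and -401.0 − (-360) = -41.0 m east.
Residual distance = √(20.3² + (-41.0)²) = 45.8 m.

46 m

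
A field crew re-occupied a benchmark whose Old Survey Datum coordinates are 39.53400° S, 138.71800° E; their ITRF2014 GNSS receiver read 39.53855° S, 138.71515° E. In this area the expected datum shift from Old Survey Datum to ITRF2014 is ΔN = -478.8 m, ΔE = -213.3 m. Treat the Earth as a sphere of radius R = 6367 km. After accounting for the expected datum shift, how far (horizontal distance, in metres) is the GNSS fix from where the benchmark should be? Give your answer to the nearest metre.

41 m

Observed coordinate differences: Δφ = -0.00455°, Δλ = -0.00285°.
Converting to metres (1° lat = 111125 m, cos φ = 0.771247): observed ΔN = -505.6 m, observed ΔE = -244.3 m.
Subtracting the expected shift leaves a residual of -505.6 − (-478.8) = -26.8 m north and -244.3 − (-213.3) = -31.0 m east.
Residual distance = √((-26.8)² + (-31.0)²) = 41.0 m.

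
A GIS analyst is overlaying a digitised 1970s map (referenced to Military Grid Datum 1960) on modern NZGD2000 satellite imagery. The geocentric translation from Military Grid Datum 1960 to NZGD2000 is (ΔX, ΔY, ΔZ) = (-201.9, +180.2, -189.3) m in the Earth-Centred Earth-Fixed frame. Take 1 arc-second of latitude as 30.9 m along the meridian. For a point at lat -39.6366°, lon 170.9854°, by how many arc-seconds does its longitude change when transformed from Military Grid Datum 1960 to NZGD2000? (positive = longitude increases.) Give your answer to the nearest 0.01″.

Δλ = -6.15″

sin φ = -0.637916, cos φ = 0.770106, sin λ = 0.156686, cos λ = -0.987648.
East component: ΔE = −sin λ·ΔX + cos λ·ΔY = −(0.156686)(-201.9) + (-0.987648)(180.2) = -146.34 m.
1° of latitude spans 3600 × 30.90 = 111240 m; at latitude φ, 1° of longitude spans that × cos φ = 85666.6 m, so Δλ = -146.34 / 85666.6 × 3600 = -6.150″.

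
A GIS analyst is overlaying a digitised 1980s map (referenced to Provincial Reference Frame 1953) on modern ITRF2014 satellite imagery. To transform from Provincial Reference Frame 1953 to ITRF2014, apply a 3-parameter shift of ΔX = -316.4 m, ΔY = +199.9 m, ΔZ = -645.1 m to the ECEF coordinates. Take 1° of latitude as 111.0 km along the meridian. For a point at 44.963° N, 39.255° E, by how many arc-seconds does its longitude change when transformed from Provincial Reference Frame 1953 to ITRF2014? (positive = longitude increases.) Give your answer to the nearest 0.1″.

Δλ = 16.3″

sin φ = 0.706650, cos φ = 0.707563, sin λ = 0.632773, cos λ = 0.774337.
East component: ΔE = −sin λ·ΔX + cos λ·ΔY = −(0.632773)(-316.4) + (0.774337)(199.9) = 355.00 m.
1° of latitude spans 111000 m; at latitude φ, 1° of longitude spans that × cos φ = 78539.5 m, so Δλ = 355.00 / 78539.5 × 3600 = 16.272″.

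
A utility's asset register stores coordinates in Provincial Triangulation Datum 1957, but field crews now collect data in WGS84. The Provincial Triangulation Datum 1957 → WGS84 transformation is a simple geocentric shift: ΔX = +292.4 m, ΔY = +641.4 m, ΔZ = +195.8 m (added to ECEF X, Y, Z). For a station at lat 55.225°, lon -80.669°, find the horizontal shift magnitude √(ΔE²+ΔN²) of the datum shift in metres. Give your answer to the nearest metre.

711 m

The local east axis at (φ, λ) is (−sin λ, cos λ, 0), so ΔE = −sin(-80.669°)·292.4 + cos(-80.669°)·641.4 = 392.53 m.
The local north axis is (−sin φ cos λ, −sin φ sin λ, cos φ), giving ΔN = -38.942 + 519.874 + 111.676 = 592.61 m.
Horizontal magnitude = √(ΔE² + ΔN²) = √(392.53² + 592.61²) = 710.82 m.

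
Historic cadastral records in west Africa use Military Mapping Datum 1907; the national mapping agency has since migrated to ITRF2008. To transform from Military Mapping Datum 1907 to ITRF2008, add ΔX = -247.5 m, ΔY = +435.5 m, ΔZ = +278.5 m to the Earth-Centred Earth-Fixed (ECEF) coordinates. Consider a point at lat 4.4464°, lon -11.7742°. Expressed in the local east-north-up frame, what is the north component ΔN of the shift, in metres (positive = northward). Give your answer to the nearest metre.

ΔN = 303 m

The local north axis is (−sin φ cos λ, −sin φ sin λ, cos φ), giving ΔN = 18.784 + 6.889 + 277.662 = 303.34 m.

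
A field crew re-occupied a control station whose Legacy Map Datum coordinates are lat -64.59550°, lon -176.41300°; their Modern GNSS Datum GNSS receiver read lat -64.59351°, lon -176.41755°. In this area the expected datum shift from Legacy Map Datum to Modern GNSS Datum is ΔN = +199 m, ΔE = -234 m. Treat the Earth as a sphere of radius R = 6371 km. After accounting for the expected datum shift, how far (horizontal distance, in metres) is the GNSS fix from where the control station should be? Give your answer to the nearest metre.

28 m

Observed coordinate differences: Δφ = +0.00199°, Δλ = -0.00455°.
Converting to metres (1° lat = 111195 m, cos φ = 0.429006): observed ΔN = 221.3 m, observed ΔE = -217.1 m.
Subtracting the expected shift leaves a residual of 221.3 − (199) = 22.3 m north and -217.1 − (-234) = 16.9 m east.
Residual distance = √(22.3² + 16.9²) = 28.0 m.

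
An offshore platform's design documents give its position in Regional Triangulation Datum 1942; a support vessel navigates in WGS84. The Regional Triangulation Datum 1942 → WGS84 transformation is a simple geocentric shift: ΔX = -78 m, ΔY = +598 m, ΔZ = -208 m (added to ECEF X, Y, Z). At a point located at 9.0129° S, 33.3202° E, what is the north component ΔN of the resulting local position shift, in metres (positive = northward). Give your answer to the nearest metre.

The local north axis is (−sin φ cos λ, −sin φ sin λ, cos φ), giving ΔN = -10.211 + 51.460 − 205.432 = -164.18 m.

ΔN = -164 m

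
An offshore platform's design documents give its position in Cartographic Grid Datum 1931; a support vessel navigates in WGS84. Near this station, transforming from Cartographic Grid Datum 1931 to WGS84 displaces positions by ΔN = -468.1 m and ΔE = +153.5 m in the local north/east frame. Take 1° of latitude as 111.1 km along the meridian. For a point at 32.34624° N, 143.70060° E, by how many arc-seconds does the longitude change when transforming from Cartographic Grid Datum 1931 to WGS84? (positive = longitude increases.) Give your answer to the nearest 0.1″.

Δλ = 5.9″

At latitude 32.34624°, cos φ = 0.844830.
1° of longitude at this latitude = 111.1 × cos φ = 93.86 km, so Δλ = 153.5 / 93860.6 = 0.0016354° = 5.887″.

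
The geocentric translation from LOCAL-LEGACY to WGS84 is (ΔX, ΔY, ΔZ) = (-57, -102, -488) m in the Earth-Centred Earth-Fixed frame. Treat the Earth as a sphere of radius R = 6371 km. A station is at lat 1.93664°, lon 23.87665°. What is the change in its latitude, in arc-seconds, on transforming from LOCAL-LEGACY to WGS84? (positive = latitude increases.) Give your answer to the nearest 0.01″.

sin φ = 0.033794, cos φ = 0.999429, sin λ = 0.404769, cos λ = 0.914419.
North component: ΔN = −sin φ cos λ·ΔX − sin φ sin λ·ΔY + cos φ·ΔZ = −(0.033794)(0.914419)(-57) − (0.033794)(0.404769)(-102) + (0.999429)(-488) = -484.56 m.
1° of latitude spans πR/180 = 111195 m, so Δφ = -484.56 / 111195 × 3600 = -15.688″.

Δφ = -15.69″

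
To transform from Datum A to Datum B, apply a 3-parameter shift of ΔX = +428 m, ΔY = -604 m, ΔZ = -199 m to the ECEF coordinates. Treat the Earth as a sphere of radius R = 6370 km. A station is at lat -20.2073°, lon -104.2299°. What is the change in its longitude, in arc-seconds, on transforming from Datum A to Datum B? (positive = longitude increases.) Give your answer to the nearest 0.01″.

Δλ = 19.44″

sin φ = -0.345418, cos φ = 0.938449, sin λ = -0.969317, cos λ = -0.245813.
East component: ΔE = −sin λ·ΔX + cos λ·ΔY = −(-0.969317)(428) + (-0.245813)(-604) = 563.34 m.
1° of latitude spans πR/180 = 111177 m; at latitude φ, 1° of longitude spans that × cos φ = 104334.4 m, so Δλ = 563.34 / 104334.4 × 3600 = 19.438″.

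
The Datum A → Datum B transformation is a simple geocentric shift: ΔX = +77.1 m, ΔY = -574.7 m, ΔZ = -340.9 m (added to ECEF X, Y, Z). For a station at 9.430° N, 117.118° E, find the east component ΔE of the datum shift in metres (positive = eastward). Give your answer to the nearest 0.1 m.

At φ = 9.430°, λ = 117.118°: sin φ = 0.163843, cos φ = 0.986487, sin λ = 0.890070, cos λ = -0.455825.
ΔE = −sin λ·ΔX + cos λ·ΔY = −(0.890070)·(77.1) + (-0.455825)·(-574.7) = 193.34 m.

ΔE = 193.3 m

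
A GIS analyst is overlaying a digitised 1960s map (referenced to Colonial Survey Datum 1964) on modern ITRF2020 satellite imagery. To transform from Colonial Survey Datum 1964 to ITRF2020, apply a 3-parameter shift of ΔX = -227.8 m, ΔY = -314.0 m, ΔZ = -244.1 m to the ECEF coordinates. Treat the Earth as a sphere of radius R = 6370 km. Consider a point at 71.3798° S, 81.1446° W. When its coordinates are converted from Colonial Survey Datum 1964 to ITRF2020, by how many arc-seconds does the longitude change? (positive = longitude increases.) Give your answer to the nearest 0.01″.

sin φ = -0.947656, cos φ = 0.319293, sin λ = -0.988080, cos λ = 0.153941.
East component: ΔE = −sin λ·ΔX + cos λ·ΔY = −(-0.988080)(-227.8) + (0.153941)(-314.0) = -273.42 m.
1° of latitude spans πR/180 = 111177 m; at latitude φ, 1° of longitude spans that × cos φ = 35498.2 m, so Δλ = -273.42 / 35498.2 × 3600 = -27.729″.

Δλ = -27.73″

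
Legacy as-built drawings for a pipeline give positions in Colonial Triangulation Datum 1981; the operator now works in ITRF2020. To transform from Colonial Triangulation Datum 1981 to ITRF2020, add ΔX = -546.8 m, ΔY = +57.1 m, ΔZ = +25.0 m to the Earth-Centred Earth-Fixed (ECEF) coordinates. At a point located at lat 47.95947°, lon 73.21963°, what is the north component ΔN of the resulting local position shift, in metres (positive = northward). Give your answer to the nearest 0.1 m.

ΔN = 93.4 m

At φ = 47.95947°, λ = 73.21963°: sin φ = 0.742671, cos φ = 0.669656, sin λ = 0.957418, cos λ = 0.288704.
ΔN = −sin φ cos λ·ΔX − sin φ sin λ·ΔY + cos φ·ΔZ = −(0.742671)(0.288704)(-546.8) − (0.742671)(0.957418)(57.1) + (0.669656)(25.0) = 93.38 m.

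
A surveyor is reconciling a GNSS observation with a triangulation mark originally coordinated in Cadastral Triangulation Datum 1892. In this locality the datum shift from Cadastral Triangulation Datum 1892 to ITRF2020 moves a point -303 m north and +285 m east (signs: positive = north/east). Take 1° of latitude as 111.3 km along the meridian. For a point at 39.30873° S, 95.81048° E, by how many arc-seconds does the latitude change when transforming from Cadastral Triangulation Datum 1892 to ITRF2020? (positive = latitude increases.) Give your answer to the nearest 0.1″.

Δφ = -9.8″

1° of latitude = 111.3 km, so Δφ = -303.0 / 111300 = -0.0027224° = -9.801″.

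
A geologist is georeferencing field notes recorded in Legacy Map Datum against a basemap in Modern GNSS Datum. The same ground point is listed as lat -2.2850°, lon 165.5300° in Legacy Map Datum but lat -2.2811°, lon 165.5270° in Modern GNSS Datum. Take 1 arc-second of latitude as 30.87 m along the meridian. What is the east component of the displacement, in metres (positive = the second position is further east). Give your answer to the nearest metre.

ΔE = -333 m

Δφ = -2.2811° − -2.2850° = +0.0039°; Δλ = 165.5270° − 165.5300° = -0.0030°.
1° of latitude = 3600 × 30.87 = 111132 m.
ΔN = Δφ × 111132 = 433.4 m; ΔE = Δλ × 111132 × cos(-2.2850°) = -0.0030 × 111132 × 0.999205 = -333.1 m.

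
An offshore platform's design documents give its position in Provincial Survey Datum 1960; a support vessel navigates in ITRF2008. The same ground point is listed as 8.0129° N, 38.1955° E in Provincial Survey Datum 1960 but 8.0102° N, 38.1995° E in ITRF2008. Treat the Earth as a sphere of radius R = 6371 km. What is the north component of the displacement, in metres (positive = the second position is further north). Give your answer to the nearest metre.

ΔN = -300 m

Δφ = 8.0102° − 8.0129° = -0.0027°; Δλ = 38.1995° − 38.1955° = +0.0040°.
1° along a meridian = πR/180 = 111195 m.
ΔN = Δφ × 111195 = -300.2 m; ΔE = Δλ × 111195 × cos(8.0129°) = +0.0040 × 111195 × 0.990237 = 440.4 m.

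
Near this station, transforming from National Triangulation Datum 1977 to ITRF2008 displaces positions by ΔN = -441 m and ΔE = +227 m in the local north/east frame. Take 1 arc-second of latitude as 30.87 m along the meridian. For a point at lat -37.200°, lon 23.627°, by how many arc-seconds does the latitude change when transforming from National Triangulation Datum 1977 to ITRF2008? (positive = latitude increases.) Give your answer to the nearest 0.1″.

1″ of latitude = 30.87 m, so Δφ = -441.0 / 30.87 = -14.286″.

Δφ = -14.3″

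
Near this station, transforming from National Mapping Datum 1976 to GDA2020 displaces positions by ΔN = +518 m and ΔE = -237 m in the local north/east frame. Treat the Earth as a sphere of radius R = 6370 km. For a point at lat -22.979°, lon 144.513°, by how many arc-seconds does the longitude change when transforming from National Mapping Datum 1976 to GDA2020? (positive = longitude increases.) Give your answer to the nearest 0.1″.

Δλ = -8.3″

At latitude -22.979°, cos φ = 0.920648.
One radian of longitude at latitude φ spans R cos φ, so Δλ = ΔE / (R cos φ) = -237.0 / (6370000 × 0.920648) = -4.0412e-05 rad = -8.336″.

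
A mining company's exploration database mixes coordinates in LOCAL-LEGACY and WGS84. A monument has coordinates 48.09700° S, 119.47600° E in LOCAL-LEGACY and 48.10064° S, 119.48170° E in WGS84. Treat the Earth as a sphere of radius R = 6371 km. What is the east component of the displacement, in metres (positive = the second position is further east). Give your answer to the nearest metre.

ΔE = 423 m

Δφ = -48.10064° − -48.09700° = -0.00364°; Δλ = 119.48170° − 119.47600° = +0.00570°.
1° along a meridian = πR/180 = 111195 m.
ΔN = Δφ × 111195 = -404.7 m; ΔE = Δλ × 111195 × cos(-48.09700°) = +0.00570 × 111195 × 0.667872 = 423.3 m.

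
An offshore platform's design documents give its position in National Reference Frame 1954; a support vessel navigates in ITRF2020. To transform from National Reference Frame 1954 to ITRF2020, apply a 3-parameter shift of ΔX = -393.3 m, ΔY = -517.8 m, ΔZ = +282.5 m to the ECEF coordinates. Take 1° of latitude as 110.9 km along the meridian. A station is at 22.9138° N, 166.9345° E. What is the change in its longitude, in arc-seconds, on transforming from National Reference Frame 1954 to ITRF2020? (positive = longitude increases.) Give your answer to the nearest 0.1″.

Δλ = 20.9″

sin φ = 0.389346, cos φ = 0.921092, sin λ = 0.226065, cos λ = -0.974112.
East component: ΔE = −sin λ·ΔX + cos λ·ΔY = −(0.226065)(-393.3) + (-0.974112)(-517.8) = 593.31 m.
1° of latitude spans 110900 m; at latitude φ, 1° of longitude spans that × cos φ = 102149.1 m, so Δλ = 593.31 / 102149.1 × 3600 = 20.910″.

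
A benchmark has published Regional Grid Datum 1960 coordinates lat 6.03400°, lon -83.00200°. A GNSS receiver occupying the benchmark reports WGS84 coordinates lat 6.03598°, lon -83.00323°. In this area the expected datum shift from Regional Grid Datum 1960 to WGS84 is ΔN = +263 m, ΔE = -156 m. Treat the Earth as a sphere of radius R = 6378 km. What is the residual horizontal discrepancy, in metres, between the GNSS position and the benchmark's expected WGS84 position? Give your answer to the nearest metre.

47 m

Observed coordinate differences: Δφ = +0.00198°, Δλ = -0.00123°.
Converting to metres (1° lat = 111317 m, cos φ = 0.994460): observed ΔN = 220.4 m, observed ΔE = -136.2 m.
Subtracting the expected shift leaves a residual of 220.4 − (263) = -42.6 m north and -136.2 − (-156) = 19.8 m east.
Residual distance = √((-42.6)² + 19.8²) = 47.0 m.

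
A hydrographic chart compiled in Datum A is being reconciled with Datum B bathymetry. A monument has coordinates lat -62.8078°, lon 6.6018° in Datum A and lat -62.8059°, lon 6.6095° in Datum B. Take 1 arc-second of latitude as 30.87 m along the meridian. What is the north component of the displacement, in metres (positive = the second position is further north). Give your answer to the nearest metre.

ΔN = 211 m

Δφ = -62.8059° − -62.8078° = +0.0019°; Δλ = 6.6095° − 6.6018° = +0.0077°.
1° of latitude = 3600 × 30.87 = 111132 m.
ΔN = Δφ × 111132 = 211.2 m; ΔE = Δλ × 111132 × cos(-62.8078°) = +0.0077 × 111132 × 0.456977 = 391.0 m.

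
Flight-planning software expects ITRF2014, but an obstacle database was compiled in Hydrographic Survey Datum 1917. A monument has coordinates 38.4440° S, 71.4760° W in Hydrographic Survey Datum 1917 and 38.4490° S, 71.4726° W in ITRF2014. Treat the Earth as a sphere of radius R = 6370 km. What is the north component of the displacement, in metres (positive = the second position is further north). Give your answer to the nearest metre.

Δφ = -38.4490° − -38.4440° = -0.0050°; Δλ = -71.4726° − -71.4760° = +0.0034°.
1° along a meridian = πR/180 = 111177 m.
ΔN = Δφ × 111177 = -555.9 m; ΔE = Δλ × 111177 × cos(-38.4440°) = +0.0034 × 111177 × 0.783216 = 296.1 m.

ΔN = -556 m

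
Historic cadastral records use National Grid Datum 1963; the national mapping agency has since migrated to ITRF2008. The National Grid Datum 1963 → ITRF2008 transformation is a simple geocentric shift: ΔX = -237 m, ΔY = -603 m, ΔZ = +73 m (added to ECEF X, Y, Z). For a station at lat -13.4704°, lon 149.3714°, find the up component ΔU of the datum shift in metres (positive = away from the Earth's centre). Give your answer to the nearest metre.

The local up (radial) axis is (cos φ cos λ, cos φ sin λ, sin φ), giving ΔU = 198.325 − 298.760 − 17.005 = -117.44 m.

ΔU = -117 m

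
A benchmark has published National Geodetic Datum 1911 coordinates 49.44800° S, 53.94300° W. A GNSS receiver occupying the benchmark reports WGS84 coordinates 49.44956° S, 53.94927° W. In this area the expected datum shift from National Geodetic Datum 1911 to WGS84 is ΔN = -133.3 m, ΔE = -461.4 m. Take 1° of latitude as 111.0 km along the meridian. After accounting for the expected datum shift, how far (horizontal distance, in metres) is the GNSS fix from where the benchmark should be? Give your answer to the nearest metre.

41 m

Observed coordinate differences: Δφ = -0.00156°, Δλ = -0.00627°.
Converting to metres (1° lat = 111000 m, cos φ = 0.650138): observed ΔN = -173.2 m, observed ΔE = -452.5 m.
Subtracting the expected shift leaves a residual of -173.2 − (-133.3) = -39.9 m north and -452.5 − (-461.4) = 8.9 m east.
Residual distance = √((-39.9)² + 8.9²) = 40.8 m.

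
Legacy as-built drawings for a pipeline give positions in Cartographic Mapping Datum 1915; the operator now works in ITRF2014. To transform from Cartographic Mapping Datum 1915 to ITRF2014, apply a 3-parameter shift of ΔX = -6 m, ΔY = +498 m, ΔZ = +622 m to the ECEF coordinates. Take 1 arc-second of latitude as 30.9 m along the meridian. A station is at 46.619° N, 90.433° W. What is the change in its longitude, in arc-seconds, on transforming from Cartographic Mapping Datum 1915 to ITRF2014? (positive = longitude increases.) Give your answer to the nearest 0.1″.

sin φ = 0.726802, cos φ = 0.686847, sin λ = -0.999971, cos λ = -0.007557.
East component: ΔE = −sin λ·ΔX + cos λ·ΔY = −(-0.999971)(-6) + (-0.007557)(498) = -9.76 m.
1° of latitude spans 3600 × 30.90 = 111240 m; at latitude φ, 1° of longitude spans that × cos φ = 76404.8 m, so Δλ = -9.76 / 76404.8 × 3600 = -0.460″.

Δλ = -0.5″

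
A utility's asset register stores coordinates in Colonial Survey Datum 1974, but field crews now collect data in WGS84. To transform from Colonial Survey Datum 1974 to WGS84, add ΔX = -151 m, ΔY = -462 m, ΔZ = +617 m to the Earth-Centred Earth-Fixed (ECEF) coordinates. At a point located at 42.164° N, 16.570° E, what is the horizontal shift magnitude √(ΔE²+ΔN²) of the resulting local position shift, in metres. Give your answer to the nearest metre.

The local east axis at (φ, λ) is (−sin λ, cos λ, 0), so ΔE = −sin(16.570°)·(-151) + cos(16.570°)·(-462) = -399.75 m.
The local north axis is (−sin φ cos λ, −sin φ sin λ, cos φ), giving ΔN = 97.150 + 88.442 + 457.337 = 642.93 m.
Horizontal magnitude = √(ΔE² + ΔN²) = √((-399.75)² + 642.93²) = 757.07 m.

757 m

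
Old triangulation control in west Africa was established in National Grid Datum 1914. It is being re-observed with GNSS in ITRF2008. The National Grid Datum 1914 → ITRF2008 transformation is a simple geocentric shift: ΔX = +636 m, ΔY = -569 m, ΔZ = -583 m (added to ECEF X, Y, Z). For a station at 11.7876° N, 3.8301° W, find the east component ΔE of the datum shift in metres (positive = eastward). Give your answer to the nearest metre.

ΔE = -525 m

At φ = 11.7876°, λ = -3.8301°: sin φ = 0.204284, cos φ = 0.978912, sin λ = -0.066798, cos λ = 0.997767.
ΔE = −sin λ·ΔX + cos λ·ΔY = −(-0.066798)·(636) + (0.997767)·(-569) = -525.25 m.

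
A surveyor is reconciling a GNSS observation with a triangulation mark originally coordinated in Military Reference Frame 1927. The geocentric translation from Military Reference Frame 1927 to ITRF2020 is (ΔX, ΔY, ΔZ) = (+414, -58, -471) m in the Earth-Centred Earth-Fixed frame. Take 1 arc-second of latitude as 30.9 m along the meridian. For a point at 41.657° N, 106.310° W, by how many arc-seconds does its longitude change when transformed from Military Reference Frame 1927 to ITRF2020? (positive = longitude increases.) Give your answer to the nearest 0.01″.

sin φ = 0.664670, cos φ = 0.747137, sin λ = -0.959756, cos λ = -0.280834.
East component: ΔE = −sin λ·ΔX + cos λ·ΔY = −(-0.959756)(414) + (-0.280834)(-58) = 413.63 m.
1° of latitude spans 3600 × 30.90 = 111240 m; at latitude φ, 1° of longitude spans that × cos φ = 83111.5 m, so Δλ = 413.63 / 83111.5 × 3600 = 17.916″.

Δλ = 17.92″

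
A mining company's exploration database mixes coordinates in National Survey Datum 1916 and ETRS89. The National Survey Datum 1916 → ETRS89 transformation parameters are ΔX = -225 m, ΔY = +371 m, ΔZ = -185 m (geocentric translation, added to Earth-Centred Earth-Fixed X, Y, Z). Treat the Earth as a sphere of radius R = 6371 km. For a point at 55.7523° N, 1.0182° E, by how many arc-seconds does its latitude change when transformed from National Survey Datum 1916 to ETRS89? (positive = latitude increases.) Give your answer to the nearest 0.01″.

sin φ = 0.826612, cos φ = 0.562772, sin λ = 0.017770, cos λ = 0.999842.
North component: ΔN = −sin φ cos λ·ΔX − sin φ sin λ·ΔY + cos φ·ΔZ = −(0.826612)(0.999842)(-225) − (0.826612)(0.017770)(371) + (0.562772)(-185) = 76.40 m.
1° of latitude spans πR/180 = 111195 m, so Δφ = 76.40 / 111195 × 3600 = 2.473″.

Δφ = 2.47″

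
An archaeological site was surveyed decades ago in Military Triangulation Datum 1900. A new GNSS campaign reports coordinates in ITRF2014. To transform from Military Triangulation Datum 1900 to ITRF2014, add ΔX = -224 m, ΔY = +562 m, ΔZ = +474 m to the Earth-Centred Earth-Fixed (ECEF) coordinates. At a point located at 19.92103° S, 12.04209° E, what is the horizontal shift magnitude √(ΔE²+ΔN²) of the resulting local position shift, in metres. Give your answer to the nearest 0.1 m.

The local east axis at (φ, λ) is (−sin λ, cos λ, 0), so ΔE = −sin(12.04209°)·(-224) + cos(12.04209°)·562 = 596.37 m.
The local north axis is (−sin φ cos λ, −sin φ sin λ, cos φ), giving ΔN = -74.643 + 39.950 + 445.637 = 410.94 m.
Horizontal magnitude = √(ΔE² + ΔN²) = √(596.37² + 410.94²) = 724.24 m.

724.2 m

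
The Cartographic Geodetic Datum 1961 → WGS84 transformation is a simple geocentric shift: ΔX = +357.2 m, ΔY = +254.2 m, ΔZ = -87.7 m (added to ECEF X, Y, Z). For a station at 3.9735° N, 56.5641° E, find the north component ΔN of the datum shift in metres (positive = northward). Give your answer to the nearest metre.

The local north axis is (−sin φ cos λ, −sin φ sin λ, cos φ), giving ΔN = -13.639 − 14.700 − 87.489 = -115.83 m.

ΔN = -116 m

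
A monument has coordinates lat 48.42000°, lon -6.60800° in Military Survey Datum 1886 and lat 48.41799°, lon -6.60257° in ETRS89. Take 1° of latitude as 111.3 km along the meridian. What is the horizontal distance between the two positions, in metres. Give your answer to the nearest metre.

Δφ = 48.41799° − 48.42000° = -0.00201°; Δλ = -6.60257° − -6.60800° = +0.00543°.
ΔN = Δφ × 111300 = -223.7 m; ΔE = Δλ × 111300 × cos(48.42000°) = +0.00543 × 111300 × 0.663665 = 401.1 m.
Distance = √(ΔE² + ΔN²) = √(401.1² + (-223.7)²) = 459.3 m.

459 m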